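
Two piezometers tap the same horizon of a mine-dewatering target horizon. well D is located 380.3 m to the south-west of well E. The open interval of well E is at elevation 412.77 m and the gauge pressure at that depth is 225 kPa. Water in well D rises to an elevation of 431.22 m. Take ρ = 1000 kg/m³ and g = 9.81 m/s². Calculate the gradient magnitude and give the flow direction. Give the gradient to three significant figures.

i ≈ 0.0118; groundwater flows toward the south-west

Pressure head at well E: ψ = P/(ρg) = 225×1000 / (1000 × 9.81) = 22.94 m.
Total head at well E: h = z + ψ = 412.77 + 22.94 = 435.71 m.
Total head at well D: h = 431.22 m (water level in the piezometer is the total head).
Head difference: h(well E) − h(well D) = 435.71 − 431.22 = 4.49 m.
Hydraulic gradient: i = |Δh| / L = 4.49 / 380.3 = 0.0118.
Flow is from higher to lower head: from well E toward well D, i.e. toward the south-west.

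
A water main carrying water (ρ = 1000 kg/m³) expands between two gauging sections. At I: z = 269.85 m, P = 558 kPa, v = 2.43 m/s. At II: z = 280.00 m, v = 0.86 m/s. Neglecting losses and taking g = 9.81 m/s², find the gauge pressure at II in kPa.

Pressure head at I: ψ₁ = P₁/(ρg) = 558×1000 / (1000 × 9.81) = 56.88 m.
Velocity heads: v₁²/2g = 2.43²/19.62 = 0.301 m; v₂²/2g = 0.86²/19.62 = 0.038 m.
Total head H = z₁ + ψ₁ + v₁²/2g = 269.85 + 56.88 + 0.301 = 327.03 m.
ψ₂ = H − z₂ − v₂²/2g = 327.03 − 280.00 − 0.038 = 46.99 m.
P₂ = ρgψ₂ = 1000 × 9.81 × 46.99 ≈ 461 kPa.

P₂ ≈ 461 kPa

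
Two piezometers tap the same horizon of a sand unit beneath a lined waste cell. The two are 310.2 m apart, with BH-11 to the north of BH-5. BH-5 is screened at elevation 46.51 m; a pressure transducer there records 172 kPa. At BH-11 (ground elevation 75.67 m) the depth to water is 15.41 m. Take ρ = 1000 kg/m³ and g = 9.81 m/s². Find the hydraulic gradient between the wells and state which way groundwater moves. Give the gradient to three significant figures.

Pressure head at BH-5: ψ = P/(ρg) = 172×1000 / (1000 × 9.81) = 17.53 m.
Total head at BH-5: h = z + ψ = 46.51 + 17.53 = 64.04 m.
Total head at BH-11: h = 75.67 − 15.41 = 60.26 m.
Head difference: h(BH-5) − h(BH-11) = 64.04 − 60.26 = 3.78 m.
Hydraulic gradient: i = |Δh| / L = 3.78 / 310.2 = 0.0122.
Flow is from higher to lower head: from BH-5 toward BH-11, i.e. toward the north.

i ≈ 0.0122; groundwater flows toward the north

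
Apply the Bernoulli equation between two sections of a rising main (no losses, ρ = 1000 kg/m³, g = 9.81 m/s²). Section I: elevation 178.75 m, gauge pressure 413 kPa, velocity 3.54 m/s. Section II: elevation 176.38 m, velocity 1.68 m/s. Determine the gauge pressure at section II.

P₂ ≈ 441 kPa

Pressure head at I: ψ₁ = P₁/(ρg) = 413×1000 / (1000 × 9.81) = 42.10 m.
Velocity heads: v₁²/2g = 3.54²/19.62 = 0.639 m; v₂²/2g = 1.68²/19.62 = 0.144 m.
Total head H = z₁ + ψ₁ + v₁²/2g = 178.75 + 42.10 + 0.639 = 221.49 m.
ψ₂ = H − z₂ − v₂²/2g = 221.49 − 176.38 − 0.144 = 44.97 m.
P₂ = ρgψ₂ = 1000 × 9.81 × 44.97 ≈ 441 kPa.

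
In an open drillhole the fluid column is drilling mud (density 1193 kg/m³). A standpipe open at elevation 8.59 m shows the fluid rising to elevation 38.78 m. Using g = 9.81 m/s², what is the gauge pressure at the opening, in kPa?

Pressure head ψ = h − z = 38.78 − 8.59 = 30.19 m.
P = ρgψ = 1193 × 9.81 × 30.19 = 353324 Pa ≈ 353 kPa.

P ≈ 353 kPa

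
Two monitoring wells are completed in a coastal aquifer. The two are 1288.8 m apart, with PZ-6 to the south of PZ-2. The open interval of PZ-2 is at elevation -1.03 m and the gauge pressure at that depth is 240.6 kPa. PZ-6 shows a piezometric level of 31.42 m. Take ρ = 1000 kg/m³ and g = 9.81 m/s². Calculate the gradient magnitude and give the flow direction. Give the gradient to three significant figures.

i ≈ 0.00615; groundwater flows toward the north

Pressure head at PZ-2: ψ = P/(ρg) = 240.6×1000 / (1000 × 9.81) = 24.53 m.
Total head at PZ-2: h = z + ψ = -1.03 + 24.53 = 23.50 m.
Total head at PZ-6: h = 31.42 m (water level in the piezometer is the total head).
Head difference: h(PZ-2) − h(PZ-6) = 23.50 − 31.42 = -7.92 m.
Hydraulic gradient: i = |Δh| / L = 7.92 / 1288.8 = 0.00615.
Flow is from higher to lower head: from PZ-6 toward PZ-2, i.e. toward the north.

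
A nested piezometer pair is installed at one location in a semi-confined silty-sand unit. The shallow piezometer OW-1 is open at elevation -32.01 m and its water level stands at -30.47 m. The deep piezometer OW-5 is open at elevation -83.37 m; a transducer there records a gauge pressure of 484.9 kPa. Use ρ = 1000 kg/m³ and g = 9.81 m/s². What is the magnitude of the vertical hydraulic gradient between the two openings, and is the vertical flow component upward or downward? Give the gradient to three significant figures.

Total head at OW-1: h = -30.47 m (water level in the standpipe).
Pressure head at OW-5: ψ = P/(ρg) = 484.9×1000 / (1000 × 9.81) = 49.43 m.
Total head at OW-5: h = z + ψ = -83.37 + 49.43 = -33.94 m.
Δh = h(OW-1) − h(OW-5) = -30.47 − (-33.94) = 3.47 m.
Vertical separation Δz = -32.01 − (-83.37) = 51.36 m.
|i_v| = |Δh| / Δz = 3.47 / 51.36 = 0.0676.
Head is higher in the shallow piezometer, so vertical flow is downward (recharge condition).

|i_v| ≈ 0.0676; vertical flow is downward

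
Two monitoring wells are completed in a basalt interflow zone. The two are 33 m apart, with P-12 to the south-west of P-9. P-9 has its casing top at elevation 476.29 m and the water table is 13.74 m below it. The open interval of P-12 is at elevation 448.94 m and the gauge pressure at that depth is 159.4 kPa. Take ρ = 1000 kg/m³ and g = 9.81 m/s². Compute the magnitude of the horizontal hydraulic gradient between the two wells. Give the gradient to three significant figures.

i ≈ 0.0800

Total head at P-9: h = 476.29 − 13.74 = 462.55 m.
Pressure head at P-12: ψ = P/(ρg) = 159.4×1000 / (1000 × 9.81) = 16.25 m.
Total head at P-12: h = z + ψ = 448.94 + 16.25 = 465.19 m.
Head difference: h(P-9) − h(P-12) = 462.55 − 465.19 = -2.64 m.
Hydraulic gradient: i = |Δh| / L = 2.64 / 33 = 0.0800.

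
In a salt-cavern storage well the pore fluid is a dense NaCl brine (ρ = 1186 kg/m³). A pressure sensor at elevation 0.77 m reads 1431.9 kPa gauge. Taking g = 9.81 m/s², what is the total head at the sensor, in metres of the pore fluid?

h ≈ 123.84 m

ψ = P/(ρg) = 1431.9×1000 / (1186 × 9.81) = 123.07 m.
h = z + ψ = 0.77 + 123.07 = 123.84 m.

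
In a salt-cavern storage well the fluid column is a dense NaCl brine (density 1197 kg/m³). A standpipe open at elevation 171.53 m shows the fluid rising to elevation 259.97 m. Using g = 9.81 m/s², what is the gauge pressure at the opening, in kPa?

Pressure head ψ = h − z = 259.97 − 171.53 = 88.44 m.
P = ρgψ = 1197 × 9.81 × 88.44 = 1038513 Pa ≈ 1040 kPa.

P ≈ 1040 kPa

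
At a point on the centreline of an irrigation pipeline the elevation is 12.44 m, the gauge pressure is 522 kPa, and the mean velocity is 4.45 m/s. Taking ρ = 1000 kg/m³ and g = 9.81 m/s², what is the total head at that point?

h ≈ 66.66 m

Pressure head ψ = P/(ρg) = 522×1000 / (1000 × 9.81) = 53.21 m.
Velocity head = v²/(2g) = 4.45² / (2 × 9.81) = 1.009 m.
h = z + ψ + v²/(2g) = 12.44 + 53.21 + 1.009 = 66.66 m.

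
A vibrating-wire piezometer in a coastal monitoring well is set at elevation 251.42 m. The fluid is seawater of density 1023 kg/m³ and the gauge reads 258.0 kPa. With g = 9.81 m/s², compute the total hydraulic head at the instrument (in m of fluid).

ψ = P/(ρg) = 258.0×1000 / (1023 × 9.81) = 25.71 m.
h = z + ψ = 251.42 + 25.71 = 277.13 m.

h ≈ 277.13 m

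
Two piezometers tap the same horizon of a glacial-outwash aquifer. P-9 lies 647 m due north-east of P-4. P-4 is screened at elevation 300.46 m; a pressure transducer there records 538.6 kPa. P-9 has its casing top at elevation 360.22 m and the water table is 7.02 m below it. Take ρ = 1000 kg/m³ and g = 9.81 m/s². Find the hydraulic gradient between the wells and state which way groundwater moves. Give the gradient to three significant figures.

Pressure head at P-4: ψ = P/(ρg) = 538.6×1000 / (1000 × 9.81) = 54.90 m.
Total head at P-4: h = z + ψ = 300.46 + 54.90 = 355.36 m.
Total head at P-9: h = 360.22 − 7.02 = 353.20 m.
Head difference: h(P-4) − h(P-9) = 355.36 − 353.20 = 2.16 m.
Hydraulic gradient: i = |Δh| / L = 2.16 / 647 = 0.00334.
Flow is from higher to lower head: from P-4 toward P-9, i.e. toward the north-east.

i ≈ 0.00334; groundwater flows toward the north-east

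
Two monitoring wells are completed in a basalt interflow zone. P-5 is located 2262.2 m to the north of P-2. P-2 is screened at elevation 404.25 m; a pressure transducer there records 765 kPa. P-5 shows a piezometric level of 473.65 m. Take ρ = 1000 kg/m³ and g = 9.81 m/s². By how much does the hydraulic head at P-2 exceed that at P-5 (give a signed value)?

Pressure head at P-2: ψ = P/(ρg) = 765×1000 / (1000 × 9.81) = 77.98 m.
Total head at P-2: h = z + ψ = 404.25 + 77.98 = 482.23 m.
Total head at P-5: h = 473.65 m (water level in the piezometer is the total head).
Head difference: h(P-2) − h(P-5) = 482.23 − 473.65 = 8.58 m.

Δh ≈ 8.58 m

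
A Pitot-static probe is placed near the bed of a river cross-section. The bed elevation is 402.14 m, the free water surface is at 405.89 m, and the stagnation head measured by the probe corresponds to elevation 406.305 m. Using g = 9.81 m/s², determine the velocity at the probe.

v ≈ 2.85 m/s

Near the bed, under hydrostatic conditions, the piezometric head (z + ψ) equals the free-surface elevation, 405.89 m.
Velocity head = total − piezometric = 406.305 − 405.89 = 0.415 m.
v = √(2g·h_v) = √(2 × 9.81 × 0.415) = 2.85 m/s.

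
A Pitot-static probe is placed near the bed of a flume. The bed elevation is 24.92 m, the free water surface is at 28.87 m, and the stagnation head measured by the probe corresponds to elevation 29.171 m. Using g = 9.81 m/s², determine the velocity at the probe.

Near the bed, under hydrostatic conditions, the piezometric head (z + ψ) equals the free-surface elevation, 28.87 m.
Velocity head = total − piezometric = 29.171 − 28.87 = 0.301 m.
v = √(2g·h_v) = √(2 × 9.81 × 0.301) = 2.43 m/s.

v ≈ 2.43 m/s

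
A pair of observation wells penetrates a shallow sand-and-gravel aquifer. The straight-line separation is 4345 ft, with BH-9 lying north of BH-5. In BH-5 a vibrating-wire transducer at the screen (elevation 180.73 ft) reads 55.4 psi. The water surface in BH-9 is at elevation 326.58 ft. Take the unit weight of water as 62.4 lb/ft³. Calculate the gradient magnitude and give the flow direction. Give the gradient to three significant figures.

i ≈ 0.00414; groundwater flows toward the south

Pressure head at BH-5: ψ = 144·P/γ = 144 × 55.4 / 62.4 = 127.85 ft.
Total head at BH-5: h = z + ψ = 180.73 + 127.85 = 308.58 ft.
Total head at BH-9: h = 326.58 ft (water level in the piezometer is the total head).
Head difference: h(BH-5) − h(BH-9) = 308.58 − 326.58 = -18.00 ft.
Hydraulic gradient: i = |Δh| / L = 18.00 / 4345 = 0.00414.
Flow is from higher to lower head: from BH-9 toward BH-5, i.e. toward the south.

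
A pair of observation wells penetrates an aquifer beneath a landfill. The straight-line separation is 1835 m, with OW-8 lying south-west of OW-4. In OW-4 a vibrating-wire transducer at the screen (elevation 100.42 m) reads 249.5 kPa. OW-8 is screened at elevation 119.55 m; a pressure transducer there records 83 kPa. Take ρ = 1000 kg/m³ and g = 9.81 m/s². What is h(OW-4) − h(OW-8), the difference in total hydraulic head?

Δh ≈ -2.16 m

Pressure head at OW-4: ψ = P/(ρg) = 249.5×1000 / (1000 × 9.81) = 25.43 m.
Total head at OW-4: h = z + ψ = 100.42 + 25.43 = 125.85 m.
Pressure head at OW-8: ψ = P/(ρg) = 83×1000 / (1000 × 9.81) = 8.46 m.
Total head at OW-8: h = z + ψ = 119.55 + 8.46 = 128.01 m.
Head difference: h(OW-4) − h(OW-8) = 125.85 − 128.01 = -2.16 m.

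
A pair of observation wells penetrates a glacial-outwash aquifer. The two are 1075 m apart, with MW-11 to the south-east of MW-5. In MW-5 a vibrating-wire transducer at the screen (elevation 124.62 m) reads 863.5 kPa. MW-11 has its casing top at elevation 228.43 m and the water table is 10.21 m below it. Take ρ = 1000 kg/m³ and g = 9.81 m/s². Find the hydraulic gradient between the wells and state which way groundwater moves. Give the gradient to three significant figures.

i ≈ 0.00519; groundwater flows toward the north-west

Pressure head at MW-5: ψ = P/(ρg) = 863.5×1000 / (1000 × 9.81) = 88.02 m.
Total head at MW-5: h = z + ψ = 124.62 + 88.02 = 212.64 m.
Total head at MW-11: h = 228.43 − 10.21 = 218.22 m.
Head difference: h(MW-5) − h(MW-11) = 212.64 − 218.22 = -5.58 m.
Hydraulic gradient: i = |Δh| / L = 5.58 / 1075 = 0.00519.
Flow is from higher to lower head: from MW-11 toward MW-5, i.e. toward the north-west.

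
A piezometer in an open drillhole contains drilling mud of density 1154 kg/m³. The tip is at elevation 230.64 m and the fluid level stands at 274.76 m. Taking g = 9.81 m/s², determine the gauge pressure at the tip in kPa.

P ≈ 499 kPa

Pressure head ψ = h − z = 274.76 − 230.64 = 44.12 m.
P = ρgψ = 1154 × 9.81 × 44.12 = 499471 Pa ≈ 499 kPa.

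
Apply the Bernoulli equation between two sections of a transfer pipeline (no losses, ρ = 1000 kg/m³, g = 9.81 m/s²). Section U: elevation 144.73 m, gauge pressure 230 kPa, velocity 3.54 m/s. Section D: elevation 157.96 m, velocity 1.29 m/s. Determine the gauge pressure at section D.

Pressure head at U: ψ₁ = P₁/(ρg) = 230×1000 / (1000 × 9.81) = 23.45 m.
Velocity heads: v₁²/2g = 3.54²/19.62 = 0.639 m; v₂²/2g = 1.29²/19.62 = 0.085 m.
Total head H = z₁ + ψ₁ + v₁²/2g = 144.73 + 23.45 + 0.639 = 168.82 m.
ψ₂ = H − z₂ − v₂²/2g = 168.82 − 157.96 − 0.085 = 10.77 m.
P₂ = ρgψ₂ = 1000 × 9.81 × 10.77 ≈ 106 kPa.

P₂ ≈ 106 kPa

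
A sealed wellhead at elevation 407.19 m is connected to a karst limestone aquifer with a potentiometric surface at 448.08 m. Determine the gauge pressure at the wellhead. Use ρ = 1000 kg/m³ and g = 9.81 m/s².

Head above the cap: Δh = 448.08 − 407.19 = 40.89 m.
P = ρgΔh = 1000 × 9.81 × 40.89 = 401131 Pa ≈ 401 kPa.

P ≈ 401 kPa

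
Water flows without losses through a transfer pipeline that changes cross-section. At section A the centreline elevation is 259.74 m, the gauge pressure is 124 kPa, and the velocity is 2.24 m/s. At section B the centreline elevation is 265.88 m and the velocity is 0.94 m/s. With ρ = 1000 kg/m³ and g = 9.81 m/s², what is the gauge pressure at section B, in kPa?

P₂ ≈ 65.8 kPa

Pressure head at A: ψ₁ = P₁/(ρg) = 124×1000 / (1000 × 9.81) = 12.64 m.
Velocity heads: v₁²/2g = 2.24²/19.62 = 0.256 m; v₂²/2g = 0.94²/19.62 = 0.045 m.
Total head H = z₁ + ψ₁ + v₁²/2g = 259.74 + 12.64 + 0.256 = 272.64 m.
ψ₂ = H − z₂ − v₂²/2g = 272.64 − 265.88 − 0.045 = 6.71 m.
P₂ = ρgψ₂ = 1000 × 9.81 × 6.71 ≈ 65.8 kPa.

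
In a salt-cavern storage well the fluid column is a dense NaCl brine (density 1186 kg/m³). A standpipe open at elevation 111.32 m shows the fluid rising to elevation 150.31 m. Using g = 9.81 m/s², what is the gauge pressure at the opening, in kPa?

P ≈ 454 kPa

Pressure head ψ = h − z = 150.31 − 111.32 = 38.99 m.
P = ρgψ = 1186 × 9.81 × 38.99 = 453635 Pa ≈ 454 kPa.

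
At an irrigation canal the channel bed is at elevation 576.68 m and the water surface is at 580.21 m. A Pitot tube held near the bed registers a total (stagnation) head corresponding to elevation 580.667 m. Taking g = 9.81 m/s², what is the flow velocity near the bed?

Near the bed, under hydrostatic conditions, the piezometric head (z + ψ) equals the free-surface elevation, 580.21 m.
Velocity head = total − piezometric = 580.667 − 580.21 = 0.457 m.
v = √(2g·h_v) = √(2 × 9.81 × 0.457) = 2.99 m/s.

v ≈ 2.99 m/s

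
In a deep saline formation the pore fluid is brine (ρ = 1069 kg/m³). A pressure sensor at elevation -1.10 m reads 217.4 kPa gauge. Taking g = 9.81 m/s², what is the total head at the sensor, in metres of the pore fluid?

ψ = P/(ρg) = 217.4×1000 / (1069 × 9.81) = 20.73 m.
h = z + ψ = -1.10 + 20.73 = 19.63 m.

h ≈ 19.63 m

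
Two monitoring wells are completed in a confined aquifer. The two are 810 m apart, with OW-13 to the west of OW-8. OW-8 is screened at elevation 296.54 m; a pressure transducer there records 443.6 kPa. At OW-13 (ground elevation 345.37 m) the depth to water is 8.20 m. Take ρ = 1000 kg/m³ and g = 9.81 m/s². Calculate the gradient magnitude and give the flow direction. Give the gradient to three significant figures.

Pressure head at OW-8: ψ = P/(ρg) = 443.6×1000 / (1000 × 9.81) = 45.22 m.
Total head at OW-8: h = z + ψ = 296.54 + 45.22 = 341.76 m.
Total head at OW-13: h = 345.37 − 8.20 = 337.17 m.
Head difference: h(OW-8) − h(OW-13) = 341.76 − 337.17 = 4.59 m.
Hydraulic gradient: i = |Δh| / L = 4.59 / 810 = 0.00567.
Flow is from higher to lower head: from OW-8 toward OW-13, i.e. toward the west.

i ≈ 0.00567; groundwater flows toward the west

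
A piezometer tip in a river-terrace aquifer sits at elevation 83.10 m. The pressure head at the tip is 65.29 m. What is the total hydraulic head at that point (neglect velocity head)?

h ≈ 148.39 m

h = z + ψ = 83.10 + 65.29 = 148.39 m.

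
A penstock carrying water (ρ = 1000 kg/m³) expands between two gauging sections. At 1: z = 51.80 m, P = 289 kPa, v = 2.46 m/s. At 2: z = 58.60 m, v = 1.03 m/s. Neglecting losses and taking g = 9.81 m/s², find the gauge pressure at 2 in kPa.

Pressure head at 1: ψ₁ = P₁/(ρg) = 289×1000 / (1000 × 9.81) = 29.46 m.
Velocity heads: v₁²/2g = 2.46²/19.62 = 0.308 m; v₂²/2g = 1.03²/19.62 = 0.054 m.
Total head H = z₁ + ψ₁ + v₁²/2g = 51.80 + 29.46 + 0.308 = 81.57 m.
ψ₂ = H − z₂ − v₂²/2g = 81.57 − 58.60 − 0.054 = 22.92 m.
P₂ = ρgψ₂ = 1000 × 9.81 × 22.92 ≈ 225 kPa.

P₂ ≈ 225 kPa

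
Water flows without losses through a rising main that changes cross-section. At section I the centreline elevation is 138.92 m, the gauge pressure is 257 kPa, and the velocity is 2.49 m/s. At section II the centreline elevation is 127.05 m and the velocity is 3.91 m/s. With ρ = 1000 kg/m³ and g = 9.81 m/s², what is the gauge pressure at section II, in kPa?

Pressure head at I: ψ₁ = P₁/(ρg) = 257×1000 / (1000 × 9.81) = 26.20 m.
Velocity heads: v₁²/2g = 2.49²/19.62 = 0.316 m; v₂²/2g = 3.91²/19.62 = 0.779 m.
Total head H = z₁ + ψ₁ + v₁²/2g = 138.92 + 26.20 + 0.316 = 165.44 m.
ψ₂ = H − z₂ − v₂²/2g = 165.44 − 127.05 − 0.779 = 37.61 m.
P₂ = ρgψ₂ = 1000 × 9.81 × 37.61 ≈ 369 kPa.

P₂ ≈ 369 kPa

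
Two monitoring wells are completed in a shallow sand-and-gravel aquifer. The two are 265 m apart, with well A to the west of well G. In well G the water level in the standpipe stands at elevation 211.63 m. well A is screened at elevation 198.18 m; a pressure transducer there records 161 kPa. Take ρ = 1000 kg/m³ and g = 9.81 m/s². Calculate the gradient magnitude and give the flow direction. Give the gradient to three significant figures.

i ≈ 0.0112; groundwater flows toward the east

Total head at well G: h = 211.63 m (water level in the piezometer is the total head).
Pressure head at well A: ψ = P/(ρg) = 161×1000 / (1000 × 9.81) = 16.41 m.
Total head at well A: h = z + ψ = 198.18 + 16.41 = 214.59 m.
Head difference: h(well G) − h(well A) = 211.63 − 214.59 = -2.96 m.
Hydraulic gradient: i = |Δh| / L = 2.96 / 265 = 0.0112.
Flow is from higher to lower head: from well A toward well G, i.e. toward the east.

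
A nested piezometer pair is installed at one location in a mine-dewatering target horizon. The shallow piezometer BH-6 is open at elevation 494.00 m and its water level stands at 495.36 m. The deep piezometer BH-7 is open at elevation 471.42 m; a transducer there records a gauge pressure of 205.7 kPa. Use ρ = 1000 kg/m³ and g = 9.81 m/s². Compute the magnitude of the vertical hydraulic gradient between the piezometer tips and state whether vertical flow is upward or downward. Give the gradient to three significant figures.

Total head at BH-6: h = 495.36 m (water level in the standpipe).
Pressure head at BH-7: ψ = P/(ρg) = 205.7×1000 / (1000 × 9.81) = 20.97 m.
Total head at BH-7: h = z + ψ = 471.42 + 20.97 = 492.39 m.
Δh = h(BH-6) − h(BH-7) = 495.36 − 492.39 = 2.97 m.
Vertical separation Δz = 494.00 − 471.42 = 22.58 m.
|i_v| = |Δh| / Δz = 2.97 / 22.58 = 0.132.
Head is higher in the shallow piezometer, so vertical flow is downward (recharge condition).

|i_v| ≈ 0.132; vertical flow is downward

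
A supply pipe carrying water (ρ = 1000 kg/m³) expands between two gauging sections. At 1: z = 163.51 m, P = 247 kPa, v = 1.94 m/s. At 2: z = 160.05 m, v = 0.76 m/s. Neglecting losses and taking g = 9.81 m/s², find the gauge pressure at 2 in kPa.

Pressure head at 1: ψ₁ = P₁/(ρg) = 247×1000 / (1000 × 9.81) = 25.18 m.
Velocity heads: v₁²/2g = 1.94²/19.62 = 0.192 m; v₂²/2g = 0.76²/19.62 = 0.029 m.
Total head H = z₁ + ψ₁ + v₁²/2g = 163.51 + 25.18 + 0.192 = 188.88 m.
ψ₂ = H − z₂ − v₂²/2g = 188.88 − 160.05 − 0.029 = 28.80 m.
P₂ = ρgψ₂ = 1000 × 9.81 × 28.80 ≈ 283 kPa.

P₂ ≈ 283 kPa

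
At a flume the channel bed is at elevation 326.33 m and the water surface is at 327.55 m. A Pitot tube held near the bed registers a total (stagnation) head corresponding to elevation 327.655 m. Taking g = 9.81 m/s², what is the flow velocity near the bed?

Near the bed, under hydrostatic conditions, the piezometric head (z + ψ) equals the free-surface elevation, 327.55 m.
Velocity head = total − piezometric = 327.655 − 327.55 = 0.105 m.
v = √(2g·h_v) = √(2 × 9.81 × 0.105) = 1.44 m/s.

v ≈ 1.44 m/s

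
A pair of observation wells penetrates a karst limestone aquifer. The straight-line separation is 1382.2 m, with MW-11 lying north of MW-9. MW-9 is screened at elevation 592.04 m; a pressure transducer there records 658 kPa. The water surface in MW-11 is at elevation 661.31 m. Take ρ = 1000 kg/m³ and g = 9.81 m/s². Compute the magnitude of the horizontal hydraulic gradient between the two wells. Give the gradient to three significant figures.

i ≈ 0.00159

Pressure head at MW-9: ψ = P/(ρg) = 658×1000 / (1000 × 9.81) = 67.07 m.
Total head at MW-9: h = z + ψ = 592.04 + 67.07 = 659.11 m.
Total head at MW-11: h = 661.31 m (water level in the piezometer is the total head).
Head difference: h(MW-9) − h(MW-11) = 659.11 − 661.31 = -2.20 m.
Hydraulic gradient: i = |Δh| / L = 2.20 / 1382.2 = 0.00159.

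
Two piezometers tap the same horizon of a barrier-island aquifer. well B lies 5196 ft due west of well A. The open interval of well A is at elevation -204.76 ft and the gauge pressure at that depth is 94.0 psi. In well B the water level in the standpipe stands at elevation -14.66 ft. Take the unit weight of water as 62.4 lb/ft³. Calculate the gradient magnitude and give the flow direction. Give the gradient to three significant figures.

Pressure head at well A: ψ = 144·P/γ = 144 × 94.0 / 62.4 = 216.92 ft.
Total head at well A: h = z + ψ = -204.76 + 216.92 = 12.16 ft.
Total head at well B: h = -14.66 ft (water level in the piezometer is the total head).
Head difference: h(well A) − h(well B) = 12.16 − (-14.66) = 26.82 ft.
Hydraulic gradient: i = |Δh| / L = 26.82 / 5196 = 0.00516.
Flow is from higher to lower head: from well A toward well B, i.e. toward the west.

i ≈ 0.00516; groundwater flows toward the west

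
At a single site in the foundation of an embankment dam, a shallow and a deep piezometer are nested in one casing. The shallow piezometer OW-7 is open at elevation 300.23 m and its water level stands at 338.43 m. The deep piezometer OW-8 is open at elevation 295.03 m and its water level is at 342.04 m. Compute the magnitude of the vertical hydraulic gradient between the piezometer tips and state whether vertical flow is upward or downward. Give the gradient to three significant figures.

|i_v| ≈ 0.694; vertical flow is upward

Total head at OW-7: h = 338.43 m (water level in the standpipe).
Total head at OW-8: h = 342.04 m.
Δh = h(OW-7) − h(OW-8) = 338.43 − 342.04 = -3.61 m.
Vertical separation Δz = 300.23 − 295.03 = 5.20 m.
|i_v| = |Δh| / Δz = 3.61 / 5.20 = 0.694.
Head is higher in the deep piezometer, so vertical flow is upward (discharge condition).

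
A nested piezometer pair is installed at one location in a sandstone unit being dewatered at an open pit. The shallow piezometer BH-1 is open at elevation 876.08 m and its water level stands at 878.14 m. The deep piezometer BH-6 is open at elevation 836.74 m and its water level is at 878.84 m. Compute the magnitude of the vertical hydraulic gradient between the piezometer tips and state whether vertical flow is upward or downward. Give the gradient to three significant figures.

Total head at BH-1: h = 878.14 m (water level in the standpipe).
Total head at BH-6: h = 878.84 m.
Δh = h(BH-1) − h(BH-6) = 878.14 − 878.84 = -0.70 m.
Vertical separation Δz = 876.08 − 836.74 = 39.34 m.
|i_v| = |Δh| / Δz = 0.70 / 39.34 = 0.0178.
Head is higher in the deep piezometer, so vertical flow is upward (discharge condition).

|i_v| ≈ 0.0178; vertical flow is upward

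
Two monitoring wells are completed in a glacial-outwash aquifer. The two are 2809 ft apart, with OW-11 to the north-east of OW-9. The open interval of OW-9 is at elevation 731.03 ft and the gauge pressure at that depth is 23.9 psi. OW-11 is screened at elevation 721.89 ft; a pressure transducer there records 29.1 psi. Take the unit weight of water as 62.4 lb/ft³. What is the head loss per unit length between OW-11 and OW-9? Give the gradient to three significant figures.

i ≈ 0.00102 ft/ft

Pressure head at OW-9: ψ = 144·P/γ = 144 × 23.9 / 62.4 = 55.15 ft.
Total head at OW-9: h = z + ψ = 731.03 + 55.15 = 786.18 ft.
Pressure head at OW-11: ψ = 144·P/γ = 144 × 29.1 / 62.4 = 67.15 ft.
Total head at OW-11: h = z + ψ = 721.89 + 67.15 = 789.04 ft.
Head difference: h(OW-9) − h(OW-11) = 786.18 − 789.04 = -2.86 ft.
Hydraulic gradient: i = |Δh| / L = 2.86 / 2809 = 0.00102.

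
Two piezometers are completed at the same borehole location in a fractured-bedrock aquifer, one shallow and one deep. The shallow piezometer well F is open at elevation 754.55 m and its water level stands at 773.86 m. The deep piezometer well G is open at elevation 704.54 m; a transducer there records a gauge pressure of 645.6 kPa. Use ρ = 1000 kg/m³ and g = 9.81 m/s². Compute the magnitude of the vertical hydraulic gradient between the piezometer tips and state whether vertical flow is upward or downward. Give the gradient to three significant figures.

Total head at well F: h = 773.86 m (water level in the standpipe).
Pressure head at well G: ψ = P/(ρg) = 645.6×1000 / (1000 × 9.81) = 65.81 m.
Total head at well G: h = z + ψ = 704.54 + 65.81 = 770.35 m.
Δh = h(well F) − h(well G) = 773.86 − 770.35 = 3.51 m.
Vertical separation Δz = 754.55 − 704.54 = 50.01 m.
|i_v| = |Δh| / Δz = 3.51 / 50.01 = 0.0702.
Head is higher in the shallow piezometer, so vertical flow is downward (recharge condition).

|i_v| ≈ 0.0702; vertical flow is downward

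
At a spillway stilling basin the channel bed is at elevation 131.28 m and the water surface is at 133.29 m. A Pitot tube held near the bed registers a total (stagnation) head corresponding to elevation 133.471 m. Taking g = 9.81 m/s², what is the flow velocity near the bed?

v ≈ 1.88 m/s

Near the bed, under hydrostatic conditions, the piezometric head (z + ψ) equals the free-surface elevation, 133.29 m.
Velocity head = total − piezometric = 133.471 − 133.29 = 0.181 m.
v = √(2g·h_v) = √(2 × 9.81 × 0.181) = 1.88 m/s.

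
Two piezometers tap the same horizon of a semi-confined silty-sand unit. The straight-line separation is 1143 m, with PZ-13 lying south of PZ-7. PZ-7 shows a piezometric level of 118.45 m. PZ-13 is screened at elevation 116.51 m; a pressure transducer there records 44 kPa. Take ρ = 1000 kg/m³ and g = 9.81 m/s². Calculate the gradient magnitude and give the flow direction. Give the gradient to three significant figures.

i ≈ 0.00223; groundwater flows toward the north

Total head at PZ-7: h = 118.45 m (water level in the piezometer is the total head).
Pressure head at PZ-13: ψ = P/(ρg) = 44×1000 / (1000 × 9.81) = 4.49 m.
Total head at PZ-13: h = z + ψ = 116.51 + 4.49 = 121.00 m.
Head difference: h(PZ-7) − h(PZ-13) = 118.45 − 121.00 = -2.55 m.
Hydraulic gradient: i = |Δh| / L = 2.55 / 1143 = 0.00223.
Flow is from higher to lower head: from PZ-13 toward PZ-7, i.e. toward the north.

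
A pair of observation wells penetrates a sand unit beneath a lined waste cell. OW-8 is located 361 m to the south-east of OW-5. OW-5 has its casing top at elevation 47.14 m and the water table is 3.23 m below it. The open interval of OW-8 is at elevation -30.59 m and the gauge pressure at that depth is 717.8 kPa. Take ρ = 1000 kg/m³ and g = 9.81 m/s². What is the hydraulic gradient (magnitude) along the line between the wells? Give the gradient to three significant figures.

i ≈ 0.00368

Total head at OW-5: h = 47.14 − 3.23 = 43.91 m.
Pressure head at OW-8: ψ = P/(ρg) = 717.8×1000 / (1000 × 9.81) = 73.17 m.
Total head at OW-8: h = z + ψ = -30.59 + 73.17 = 42.58 m.
Head difference: h(OW-5) − h(OW-8) = 43.91 − 42.58 = 1.33 m.
Hydraulic gradient: i = |Δh| / L = 1.33 / 361 = 0.00368.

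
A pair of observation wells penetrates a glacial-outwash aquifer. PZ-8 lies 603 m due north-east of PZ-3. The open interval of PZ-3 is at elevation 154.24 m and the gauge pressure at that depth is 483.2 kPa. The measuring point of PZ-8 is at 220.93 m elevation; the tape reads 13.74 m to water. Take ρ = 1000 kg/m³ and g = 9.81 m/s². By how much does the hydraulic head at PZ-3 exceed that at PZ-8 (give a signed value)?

Pressure head at PZ-3: ψ = P/(ρg) = 483.2×1000 / (1000 × 9.81) = 49.26 m.
Total head at PZ-3: h = z + ψ = 154.24 + 49.26 = 203.50 m.
Total head at PZ-8: h = 220.93 − 13.74 = 207.19 m.
Head difference: h(PZ-3) − h(PZ-8) = 203.50 − 207.19 = -3.69 m.

Δh ≈ -3.69 m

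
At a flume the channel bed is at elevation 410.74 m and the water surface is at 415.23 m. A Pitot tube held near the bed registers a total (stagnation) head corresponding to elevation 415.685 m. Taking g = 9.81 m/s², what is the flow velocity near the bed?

Near the bed, under hydrostatic conditions, the piezometric head (z + ψ) equals the free-surface elevation, 415.23 m.
Velocity head = total − piezometric = 415.685 − 415.23 = 0.455 m.
v = √(2g·h_v) = √(2 × 9.81 × 0.455) = 2.99 m/s.

v ≈ 2.99 m/s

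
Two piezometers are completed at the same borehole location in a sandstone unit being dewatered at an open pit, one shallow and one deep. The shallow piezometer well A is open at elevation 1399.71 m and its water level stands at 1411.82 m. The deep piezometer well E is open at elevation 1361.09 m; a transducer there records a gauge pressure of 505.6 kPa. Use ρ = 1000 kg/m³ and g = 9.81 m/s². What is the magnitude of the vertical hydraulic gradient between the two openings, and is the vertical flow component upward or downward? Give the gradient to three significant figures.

Total head at well A: h = 1411.82 m (water level in the standpipe).
Pressure head at well E: ψ = P/(ρg) = 505.6×1000 / (1000 × 9.81) = 51.54 m.
Total head at well E: h = z + ψ = 1361.09 + 51.54 = 1412.63 m.
Δh = h(well A) − h(well E) = 1411.82 − 1412.63 = -0.81 m.
Vertical separation Δz = 1399.71 − 1361.09 = 38.62 m.
|i_v| = |Δh| / Δz = 0.81 / 38.62 = 0.0210.
Head is higher in the deep piezometer, so vertical flow is upward (discharge condition).

|i_v| ≈ 0.0210; vertical flow is upward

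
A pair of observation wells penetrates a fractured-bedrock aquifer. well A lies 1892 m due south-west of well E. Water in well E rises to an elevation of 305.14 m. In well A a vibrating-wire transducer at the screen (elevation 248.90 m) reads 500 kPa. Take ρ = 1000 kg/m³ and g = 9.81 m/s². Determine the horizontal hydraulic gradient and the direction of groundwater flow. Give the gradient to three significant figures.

Total head at well E: h = 305.14 m (water level in the piezometer is the total head).
Pressure head at well A: ψ = P/(ρg) = 500×1000 / (1000 × 9.81) = 50.97 m.
Total head at well A: h = z + ψ = 248.90 + 50.97 = 299.87 m.
Head difference: h(well E) − h(well A) = 305.14 − 299.87 = 5.27 m.
Hydraulic gradient: i = |Δh| / L = 5.27 / 1892 = 0.00279.
Flow is from higher to lower head: from well E toward well A, i.e. toward the south-west.

i ≈ 0.00279; groundwater flows toward the south-west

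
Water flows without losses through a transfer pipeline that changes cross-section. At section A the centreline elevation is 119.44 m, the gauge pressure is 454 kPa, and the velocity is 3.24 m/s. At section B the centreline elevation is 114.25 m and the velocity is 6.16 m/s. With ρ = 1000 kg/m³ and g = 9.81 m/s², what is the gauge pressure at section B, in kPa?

P₂ ≈ 491 kPa

Pressure head at A: ψ₁ = P₁/(ρg) = 454×1000 / (1000 × 9.81) = 46.28 m.
Velocity heads: v₁²/2g = 3.24²/19.62 = 0.535 m; v₂²/2g = 6.16²/19.62 = 1.934 m.
Total head H = z₁ + ψ₁ + v₁²/2g = 119.44 + 46.28 + 0.535 = 166.25 m.
ψ₂ = H − z₂ − v₂²/2g = 166.25 − 114.25 − 1.934 = 50.07 m.
P₂ = ρgψ₂ = 1000 × 9.81 × 50.07 ≈ 491 kPa.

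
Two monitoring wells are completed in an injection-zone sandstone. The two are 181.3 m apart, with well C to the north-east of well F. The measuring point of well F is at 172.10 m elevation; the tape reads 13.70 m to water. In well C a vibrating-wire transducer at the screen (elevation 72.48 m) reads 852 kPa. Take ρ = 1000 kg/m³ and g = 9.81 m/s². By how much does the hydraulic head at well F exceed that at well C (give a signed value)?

Total head at well F: h = 172.10 − 13.70 = 158.40 m.
Pressure head at well C: ψ = P/(ρg) = 852×1000 / (1000 × 9.81) = 86.85 m.
Total head at well C: h = z + ψ = 72.48 + 86.85 = 159.33 m.
Head difference: h(well F) − h(well C) = 158.40 − 159.33 = -0.93 m.

Δh ≈ -0.93 m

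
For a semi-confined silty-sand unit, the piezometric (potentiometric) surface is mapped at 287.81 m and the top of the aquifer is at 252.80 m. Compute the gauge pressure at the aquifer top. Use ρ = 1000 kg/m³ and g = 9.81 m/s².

P ≈ 343 kPa

Pressure head at the aquifer top: ψ = h − z = 287.81 − 252.80 = 35.01 m.
P = ρgψ = 1000 × 9.81 × 35.01 = 343448 Pa ≈ 343 kPa.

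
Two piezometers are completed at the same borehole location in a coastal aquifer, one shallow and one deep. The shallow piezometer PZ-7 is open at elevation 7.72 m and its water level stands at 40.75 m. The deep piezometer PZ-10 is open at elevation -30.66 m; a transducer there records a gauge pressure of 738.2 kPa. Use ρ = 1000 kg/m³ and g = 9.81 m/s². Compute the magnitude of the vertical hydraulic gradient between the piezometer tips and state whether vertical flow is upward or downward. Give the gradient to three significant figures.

|i_v| ≈ 0.100; vertical flow is upward

Total head at PZ-7: h = 40.75 m (water level in the standpipe).
Pressure head at PZ-10: ψ = P/(ρg) = 738.2×1000 / (1000 × 9.81) = 75.25 m.
Total head at PZ-10: h = z + ψ = -30.66 + 75.25 = 44.59 m.
Δh = h(PZ-7) − h(PZ-10) = 40.75 − 44.59 = -3.84 m.
Vertical separation Δz = 7.72 − (-30.66) = 38.38 m.
|i_v| = |Δh| / Δz = 3.84 / 38.38 = 0.100.
Head is higher in the deep piezometer, so vertical flow is upward (discharge condition).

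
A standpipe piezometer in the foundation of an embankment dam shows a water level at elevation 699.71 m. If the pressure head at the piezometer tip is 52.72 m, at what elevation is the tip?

z ≈ 646.99 m

z = h − ψ = 699.71 − 52.72 = 646.99 m.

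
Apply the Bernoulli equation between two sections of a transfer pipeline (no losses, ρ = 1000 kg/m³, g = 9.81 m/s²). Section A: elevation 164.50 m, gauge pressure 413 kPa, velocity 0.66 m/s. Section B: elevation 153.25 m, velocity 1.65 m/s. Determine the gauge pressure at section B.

P₂ ≈ 522 kPa

Pressure head at A: ψ₁ = P₁/(ρg) = 413×1000 / (1000 × 9.81) = 42.10 m.
Velocity heads: v₁²/2g = 0.66²/19.62 = 0.022 m; v₂²/2g = 1.65²/19.62 = 0.139 m.
Total head H = z₁ + ψ₁ + v₁²/2g = 164.50 + 42.10 + 0.022 = 206.62 m.
ψ₂ = H − z₂ − v₂²/2g = 206.62 − 153.25 − 0.139 = 53.23 m.
P₂ = ρgψ₂ = 1000 × 9.81 × 53.23 ≈ 522 kPa.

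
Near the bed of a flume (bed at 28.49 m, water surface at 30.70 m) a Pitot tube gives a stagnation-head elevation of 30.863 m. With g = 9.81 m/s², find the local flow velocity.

v ≈ 1.79 m/s

Near the bed, under hydrostatic conditions, the piezometric head (z + ψ) equals the free-surface elevation, 30.70 m.
Velocity head = total − piezometric = 30.863 − 30.70 = 0.163 m.
v = √(2g·h_v) = √(2 × 9.81 × 0.163) = 1.79 m/s.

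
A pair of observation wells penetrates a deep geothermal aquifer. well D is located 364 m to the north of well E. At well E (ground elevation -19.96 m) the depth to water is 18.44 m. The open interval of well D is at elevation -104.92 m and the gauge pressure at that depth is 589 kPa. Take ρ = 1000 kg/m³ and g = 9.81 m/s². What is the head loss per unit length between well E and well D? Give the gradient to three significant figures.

i ≈ 0.0178 m/m

Total head at well E: h = -19.96 − 18.44 = -38.40 m.
Pressure head at well D: ψ = P/(ρg) = 589×1000 / (1000 × 9.81) = 60.04 m.
Total head at well D: h = z + ψ = -104.92 + 60.04 = -44.88 m.
Head difference: h(well E) − h(well D) = -38.40 − (-44.88) = 6.48 m.
Hydraulic gradient: i = |Δh| / L = 6.48 / 364 = 0.0178.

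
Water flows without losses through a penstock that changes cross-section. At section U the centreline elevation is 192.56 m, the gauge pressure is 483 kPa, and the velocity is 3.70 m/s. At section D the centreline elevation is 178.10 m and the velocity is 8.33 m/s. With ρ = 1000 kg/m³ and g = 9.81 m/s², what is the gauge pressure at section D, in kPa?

Pressure head at U: ψ₁ = P₁/(ρg) = 483×1000 / (1000 × 9.81) = 49.24 m.
Velocity heads: v₁²/2g = 3.70²/19.62 = 0.698 m; v₂²/2g = 8.33²/19.62 = 3.537 m.
Total head H = z₁ + ψ₁ + v₁²/2g = 192.56 + 49.24 + 0.698 = 242.50 m.
ψ₂ = H − z₂ − v₂²/2g = 242.50 − 178.10 − 3.537 = 60.86 m.
P₂ = ρgψ₂ = 1000 × 9.81 × 60.86 ≈ 597 kPa.

P₂ ≈ 597 kPa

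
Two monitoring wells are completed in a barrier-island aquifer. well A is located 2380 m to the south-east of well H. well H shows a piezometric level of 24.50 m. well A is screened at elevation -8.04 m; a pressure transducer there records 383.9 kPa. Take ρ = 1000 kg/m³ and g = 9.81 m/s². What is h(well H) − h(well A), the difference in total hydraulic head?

Δh ≈ -6.59 m

Total head at well H: h = 24.50 m (water level in the piezometer is the total head).
Pressure head at well A: ψ = P/(ρg) = 383.9×1000 / (1000 × 9.81) = 39.13 m.
Total head at well A: h = z + ψ = -8.04 + 39.13 = 31.09 m.
Head difference: h(well H) − h(well A) = 24.50 − 31.09 = -6.59 m.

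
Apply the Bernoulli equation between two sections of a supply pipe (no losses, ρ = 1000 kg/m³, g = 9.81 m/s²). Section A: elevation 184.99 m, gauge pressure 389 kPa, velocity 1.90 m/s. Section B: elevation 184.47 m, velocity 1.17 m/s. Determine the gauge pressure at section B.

Pressure head at A: ψ₁ = P₁/(ρg) = 389×1000 / (1000 × 9.81) = 39.65 m.
Velocity heads: v₁²/2g = 1.90²/19.62 = 0.184 m; v₂²/2g = 1.17²/19.62 = 0.070 m.
Total head H = z₁ + ψ₁ + v₁²/2g = 184.99 + 39.65 + 0.184 = 224.82 m.
ψ₂ = H − z₂ − v₂²/2g = 224.82 − 184.47 − 0.070 = 40.28 m.
P₂ = ρgψ₂ = 1000 × 9.81 × 40.28 ≈ 395 kPa.

P₂ ≈ 395 kPa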